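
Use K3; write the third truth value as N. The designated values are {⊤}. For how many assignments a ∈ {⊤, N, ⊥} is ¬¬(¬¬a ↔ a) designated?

a=⊤: ⊤ ✓
a=N: N ·
a=⊥: ⊤ ✓

2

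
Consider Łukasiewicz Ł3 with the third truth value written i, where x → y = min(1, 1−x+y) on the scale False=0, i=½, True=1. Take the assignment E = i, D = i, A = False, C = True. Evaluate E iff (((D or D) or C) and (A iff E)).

True

D or D = i or i = i
(D or D) or C = i or True = True
A iff E = False iff i = i  [1 − |0−½|]
((D or D) or C) and (A iff E) = True and i = i
E iff (((D or D) or C) and (A iff E)) = i iff i = True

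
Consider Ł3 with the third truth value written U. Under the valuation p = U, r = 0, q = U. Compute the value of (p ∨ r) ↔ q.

1

p ∨ r = U ∨ 0 = U
(p ∨ r) ↔ q = U ↔ U = 1  [1 − |½−½|]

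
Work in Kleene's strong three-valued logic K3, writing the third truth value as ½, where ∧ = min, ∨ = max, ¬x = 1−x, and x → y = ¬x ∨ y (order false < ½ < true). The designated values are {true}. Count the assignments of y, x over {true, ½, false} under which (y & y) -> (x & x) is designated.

5

Of the 9 assignments, 5 give a value in {true}.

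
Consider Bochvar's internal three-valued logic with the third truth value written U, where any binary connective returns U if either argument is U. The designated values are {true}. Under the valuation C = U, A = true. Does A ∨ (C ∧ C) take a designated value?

C ∧ C = U ∧ U = U
A ∨ (C ∧ C) = true ∨ U = U
U ∉ {true}.

No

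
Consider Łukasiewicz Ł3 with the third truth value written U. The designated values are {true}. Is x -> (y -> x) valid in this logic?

Yes

Every assignment of x, y over {true, U, false} gives a value in {true}.
In particular, with x=U, y=U: x -> (y -> x) = true.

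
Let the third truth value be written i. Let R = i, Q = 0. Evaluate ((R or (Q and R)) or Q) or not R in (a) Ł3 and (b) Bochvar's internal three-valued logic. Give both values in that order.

i; i

In Ł3: Q and R = 0 and i = 0
R or (Q and R) = i or 0 = i
(R or (Q and R)) or Q = i or 0 = i
not R = not i = i
((R or (Q and R)) or Q) or not R = i or i = i
In Bochvar's internal three-valued logic: Q and R = 0 and i = i
R or (Q and R) = i or i = i
(R or (Q and R)) or Q = i or 0 = i
not R = not i = i
((R or (Q and R)) or Q) or not R = i or i = i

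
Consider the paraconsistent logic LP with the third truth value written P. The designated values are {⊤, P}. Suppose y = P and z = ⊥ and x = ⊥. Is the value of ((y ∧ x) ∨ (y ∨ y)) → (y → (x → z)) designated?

y ∧ x = P ∧ ⊥ = ⊥
y ∨ y = P ∨ P = P
(y ∧ x) ∨ (y ∨ y) = ⊥ ∨ P = P
x → z = ⊥ → ⊥ = ⊤
y → (x → z) = P → ⊤ = ⊤  [¬P ∨ ⊤]
((y ∧ x) ∨ (y ∨ y)) → (y → (x → z)) = P → ⊤ = ⊤
⊤ ∈ {⊤, P}.

Yes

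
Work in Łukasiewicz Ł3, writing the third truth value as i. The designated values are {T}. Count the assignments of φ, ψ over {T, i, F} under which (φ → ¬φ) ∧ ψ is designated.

2

Designated under: (φ=i, ψ=T); (φ=F, ψ=T).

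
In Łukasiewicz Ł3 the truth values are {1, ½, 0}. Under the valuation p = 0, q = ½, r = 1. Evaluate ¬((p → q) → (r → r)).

0

p → q = 0 → ½ = 1  [min(1, 1−0+½)]
r → r = 1 → 1 = 1
(p → q) → (r → r) = 1 → 1 = 1
¬((p → q) → (r → r)) = ¬1 = 0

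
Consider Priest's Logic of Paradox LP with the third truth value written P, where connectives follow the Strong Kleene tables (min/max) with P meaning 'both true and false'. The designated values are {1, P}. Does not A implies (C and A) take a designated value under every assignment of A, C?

Countermodel: A=0, C=1 gives 0, which is not designated.

No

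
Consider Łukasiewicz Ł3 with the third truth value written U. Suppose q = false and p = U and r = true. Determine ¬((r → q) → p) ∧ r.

false

r → q = true → false = false
(r → q) → p = false → U = true
¬((r → q) → p) = ¬true = false
¬((r → q) → p) ∧ r = false ∧ true = false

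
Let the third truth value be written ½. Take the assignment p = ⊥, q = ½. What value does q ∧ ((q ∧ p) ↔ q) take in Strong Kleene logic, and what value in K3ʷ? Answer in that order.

In Strong Kleene logic: q ∧ p = ½ ∧ ⊥ = ⊥
(q ∧ p) ↔ q = ⊥ ↔ ½ = ½
q ∧ ((q ∧ p) ↔ q) = ½ ∧ ½ = ½
In K3ʷ: q ∧ p = ½ ∧ ⊥ = ½
(q ∧ p) ↔ q = ½ ↔ ½ = ½
q ∧ ((q ∧ p) ↔ q) = ½ ∧ ½ = ½

½; ½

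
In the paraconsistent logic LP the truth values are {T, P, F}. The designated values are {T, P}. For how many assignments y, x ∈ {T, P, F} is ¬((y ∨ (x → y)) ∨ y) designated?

4

Designated under: (y=P, x=T); (y=P, x=P); (y=F, x=T); (y=F, x=P).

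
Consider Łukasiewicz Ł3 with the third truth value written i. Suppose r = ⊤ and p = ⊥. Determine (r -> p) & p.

⊥

r -> p = ⊤ -> ⊥ = ⊥
(r -> p) & p = ⊥ & ⊥ = ⊥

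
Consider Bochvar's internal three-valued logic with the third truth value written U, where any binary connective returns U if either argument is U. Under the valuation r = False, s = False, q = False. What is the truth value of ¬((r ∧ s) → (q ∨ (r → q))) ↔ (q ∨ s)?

r ∧ s = False ∧ False = False
r → q = False → False = True
q ∨ (r → q) = False ∨ True = True
(r ∧ s) → (q ∨ (r → q)) = False → True = True
¬((r ∧ s) → (q ∨ (r → q))) = ¬True = False
q ∨ s = False ∨ False = False
¬((r ∧ s) → (q ∨ (r → q))) ↔ (q ∨ s) = False ↔ False = True

True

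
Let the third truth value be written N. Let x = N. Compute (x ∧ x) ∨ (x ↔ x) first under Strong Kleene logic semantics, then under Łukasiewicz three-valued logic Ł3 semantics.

In Strong Kleene logic: x ∧ x = N ∧ N = N
x ↔ x = N ↔ N = N
(x ∧ x) ∨ (x ↔ x) = N ∨ N = N
In Łukasiewicz three-valued logic Ł3: x ∧ x = N ∧ N = N
x ↔ x = N ↔ N = ⊤  [1 − |½−½|]
(x ∧ x) ∨ (x ↔ x) = N ∨ ⊤ = ⊤
They differ because Strong Kleene logic and Łukasiewicz three-valued logic Ł3 treat N differently under implication.

N; ⊤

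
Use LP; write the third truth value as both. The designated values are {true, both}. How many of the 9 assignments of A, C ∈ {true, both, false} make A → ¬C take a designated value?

Of the 9 assignments, 8 give a value in {true, both}.

8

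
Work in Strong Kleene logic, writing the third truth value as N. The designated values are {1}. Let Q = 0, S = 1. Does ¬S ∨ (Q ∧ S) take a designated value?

No

¬S = ¬1 = 0
Q ∧ S = 0 ∧ 1 = 0
¬S ∨ (Q ∧ S) = 0 ∨ 0 = 0
0 ∉ {1}.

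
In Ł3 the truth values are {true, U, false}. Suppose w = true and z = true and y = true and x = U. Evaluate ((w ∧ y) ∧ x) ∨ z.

true

w ∧ y = true ∧ true = true
(w ∧ y) ∧ x = true ∧ U = U
((w ∧ y) ∧ x) ∨ z = U ∨ true = true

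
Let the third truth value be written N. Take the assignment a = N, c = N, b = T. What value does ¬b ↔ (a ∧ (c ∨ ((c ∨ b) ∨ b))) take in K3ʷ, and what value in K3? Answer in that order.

N; N

In K3ʷ: ¬b = ¬T = F
c ∨ b = N ∨ T = N
(c ∨ b) ∨ b = N ∨ T = N
c ∨ ((c ∨ b) ∨ b) = N ∨ N = N
a ∧ (c ∨ ((c ∨ b) ∨ b)) = N ∧ N = N
¬b ↔ (a ∧ (c ∨ ((c ∨ b) ∨ b))) = F ↔ N = N
In K3: ¬b = ¬T = F
c ∨ b = N ∨ T = T
(c ∨ b) ∨ b = T ∨ T = T
c ∨ ((c ∨ b) ∨ b) = N ∨ T = T
a ∧ (c ∨ ((c ∨ b) ∨ b)) = N ∧ T = N
¬b ↔ (a ∧ (c ∨ ((c ∨ b) ∨ b))) = F ↔ N = N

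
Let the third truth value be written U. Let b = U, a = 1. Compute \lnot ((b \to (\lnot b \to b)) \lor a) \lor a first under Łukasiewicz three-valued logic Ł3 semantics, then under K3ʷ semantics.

In Łukasiewicz three-valued logic Ł3: \lnot b = \lnot U = U
\lnot b \to b = U \to U = 1  [min(1, 1−½+½)]
b \to (\lnot b \to b) = U \to 1 = 1
(b \to (\lnot b \to b)) \lor a = 1 \lor 1 = 1
\lnot ((b \to (\lnot b \to b)) \lor a) = \lnot 1 = 0
\lnot ((b \to (\lnot b \to b)) \lor a) \lor a = 0 \lor 1 = 1
In K3ʷ: \lnot b = \lnot U = U
\lnot b \to b = U \to U = U  [any arg is the third value ⇒ result is the third value]
b \to (\lnot b \to b) = U \to U = U
(b \to (\lnot b \to b)) \lor a = U \lor 1 = U
\lnot ((b \to (\lnot b \to b)) \lor a) = \lnot U = U
\lnot ((b \to (\lnot b \to b)) \lor a) \lor a = U \lor 1 = U
They differ because Łukasiewicz three-valued logic Ł3 and K3ʷ treat U differently under the binary connectives.

1; U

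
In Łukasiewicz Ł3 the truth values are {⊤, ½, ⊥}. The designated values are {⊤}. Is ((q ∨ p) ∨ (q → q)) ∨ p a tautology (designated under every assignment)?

Yes

Every assignment of q, p over {⊤, ½, ⊥} gives a value in {⊤}.
In particular, with q=½, p=½: ((q ∨ p) ∨ (q → q)) ∨ p = ⊤.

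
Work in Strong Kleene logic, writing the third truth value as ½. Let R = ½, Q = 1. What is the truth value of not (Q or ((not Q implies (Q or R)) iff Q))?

0

not Q = not 1 = 0
Q or R = 1 or ½ = 1
not Q implies (Q or R) = 0 implies 1 = 1
(not Q implies (Q or R)) iff Q = 1 iff 1 = 1
Q or ((not Q implies (Q or R)) iff Q) = 1 or 1 = 1
not (Q or ((not Q implies (Q or R)) iff Q)) = not 1 = 0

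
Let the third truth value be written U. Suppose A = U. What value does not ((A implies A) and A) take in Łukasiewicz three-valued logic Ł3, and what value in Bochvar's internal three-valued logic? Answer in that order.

In Łukasiewicz three-valued logic Ł3: A implies A = U implies U = ⊤
(A implies A) and A = ⊤ and U = U
not ((A implies A) and A) = not U = U
In Bochvar's internal three-valued logic: A implies A = U implies U = U
(A implies A) and A = U and U = U
not ((A implies A) and A) = not U = U

U; U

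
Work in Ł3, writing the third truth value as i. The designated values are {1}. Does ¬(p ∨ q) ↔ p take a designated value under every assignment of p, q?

Countermodel: p=1, q=1 gives 0, which is not designated.

No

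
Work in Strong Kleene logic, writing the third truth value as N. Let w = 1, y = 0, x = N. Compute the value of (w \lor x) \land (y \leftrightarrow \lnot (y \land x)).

0

w \lor x = 1 \lor N = 1
y \land x = 0 \land N = 0
\lnot (y \land x) = \lnot 0 = 1
y \leftrightarrow \lnot (y \land x) = 0 \leftrightarrow 1 = 0
(w \lor x) \land (y \leftrightarrow \lnot (y \land x)) = 1 \land 0 = 0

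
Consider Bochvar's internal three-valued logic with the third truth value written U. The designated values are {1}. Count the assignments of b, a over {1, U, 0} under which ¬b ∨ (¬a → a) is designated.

3

Designated under: (b=1, a=1); (b=0, a=1); (b=0, a=0).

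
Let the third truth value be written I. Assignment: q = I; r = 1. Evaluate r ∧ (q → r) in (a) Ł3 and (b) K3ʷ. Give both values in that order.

In Ł3: q → r = I → 1 = 1  [min(1, 1−½+1)]
r ∧ (q → r) = 1 ∧ 1 = 1
In K3ʷ: q → r = I → 1 = I  [any arg is the third value ⇒ result is the third value]
r ∧ (q → r) = 1 ∧ I = I
They differ because Ł3 and K3ʷ treat I differently under the binary connectives.

1; I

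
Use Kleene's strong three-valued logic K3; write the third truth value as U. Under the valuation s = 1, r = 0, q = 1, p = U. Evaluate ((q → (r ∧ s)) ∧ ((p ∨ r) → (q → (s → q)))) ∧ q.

0

r ∧ s = 0 ∧ 1 = 0
q → (r ∧ s) = 1 → 0 = 0
p ∨ r = U ∨ 0 = U
s → q = 1 → 1 = 1
q → (s → q) = 1 → 1 = 1
(p ∨ r) → (q → (s → q)) = U → 1 = 1  [¬U ∨ 1]
(q → (r ∧ s)) ∧ ((p ∨ r) → (q → (s → q))) = 0 ∧ 1 = 0
((q → (r ∧ s)) ∧ ((p ∨ r) → (q → (s → q)))) ∧ q = 0 ∧ 1 = 0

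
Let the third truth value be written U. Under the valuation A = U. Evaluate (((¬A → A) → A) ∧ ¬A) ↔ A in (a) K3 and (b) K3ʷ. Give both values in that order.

In K3: ¬A = ¬U = U
¬A → A = U → U = U
(¬A → A) → A = U → U = U
¬A = ¬U = U
((¬A → A) → A) ∧ ¬A = U ∧ U = U
(((¬A → A) → A) ∧ ¬A) ↔ A = U ↔ U = U
In K3ʷ: ¬A = ¬U = U
¬A → A = U → U = U
(¬A → A) → A = U → U = U
¬A = ¬U = U
((¬A → A) → A) ∧ ¬A = U ∧ U = U
(((¬A → A) → A) ∧ ¬A) ↔ A = U ↔ U = U

U; U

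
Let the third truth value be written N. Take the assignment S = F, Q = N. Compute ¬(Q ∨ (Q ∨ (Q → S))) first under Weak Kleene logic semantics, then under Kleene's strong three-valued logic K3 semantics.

N; N

In Weak Kleene logic: Q → S = N → F = N  [any arg is the third value ⇒ result is the third value]
Q ∨ (Q → S) = N ∨ N = N
Q ∨ (Q ∨ (Q → S)) = N ∨ N = N
¬(Q ∨ (Q ∨ (Q → S))) = ¬N = N
In Kleene's strong three-valued logic K3: Q → S = N → F = N  [¬N ∨ F]
Q ∨ (Q → S) = N ∨ N = N
Q ∨ (Q ∨ (Q → S)) = N ∨ N = N
¬(Q ∨ (Q ∨ (Q → S))) = ¬N = N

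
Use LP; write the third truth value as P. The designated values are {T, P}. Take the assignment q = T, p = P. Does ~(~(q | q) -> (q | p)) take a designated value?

No

q | q = T | T = T
~(q | q) = ~T = F
q | p = T | P = T
~(q | q) -> (q | p) = F -> T = T
~(~(q | q) -> (q | p)) = ~T = F
F ∉ {T, P}.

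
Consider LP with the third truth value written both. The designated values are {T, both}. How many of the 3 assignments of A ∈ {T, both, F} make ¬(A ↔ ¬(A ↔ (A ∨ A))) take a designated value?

A=T: T ✓
A=both: both ✓
A=F: F ·

2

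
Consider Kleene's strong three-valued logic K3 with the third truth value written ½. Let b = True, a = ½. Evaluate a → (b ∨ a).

True

b ∨ a = True ∨ ½ = True
a → (b ∨ a) = ½ → True = True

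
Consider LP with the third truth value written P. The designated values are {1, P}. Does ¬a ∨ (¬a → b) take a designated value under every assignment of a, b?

Yes

Every assignment of a, b over {1, P, 0} gives a value in {1, P}.
In particular, with a=P, b=P: ¬a ∨ (¬a → b) = P.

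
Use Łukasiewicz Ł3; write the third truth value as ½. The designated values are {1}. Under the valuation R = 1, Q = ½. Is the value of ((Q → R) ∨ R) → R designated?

Q → R = ½ → 1 = 1  [min(1, 1−½+1)]
(Q → R) ∨ R = 1 ∨ 1 = 1
((Q → R) ∨ R) → R = 1 → 1 = 1
1 ∈ {1}.

Yes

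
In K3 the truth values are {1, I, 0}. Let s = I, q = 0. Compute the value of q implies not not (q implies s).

q implies s = 0 implies I = 1  [not 0 or I]
not (q implies s) = not 1 = 0
not not (q implies s) = not 0 = 1
q implies not not (q implies s) = 0 implies 1 = 1

1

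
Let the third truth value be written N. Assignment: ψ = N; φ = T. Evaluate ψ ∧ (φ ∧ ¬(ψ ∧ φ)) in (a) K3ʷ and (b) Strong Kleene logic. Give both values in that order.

In K3ʷ: ψ ∧ φ = N ∧ T = N
¬(ψ ∧ φ) = ¬N = N
φ ∧ ¬(ψ ∧ φ) = T ∧ N = N
ψ ∧ (φ ∧ ¬(ψ ∧ φ)) = N ∧ N = N
In Strong Kleene logic: ψ ∧ φ = N ∧ T = N
¬(ψ ∧ φ) = ¬N = N
φ ∧ ¬(ψ ∧ φ) = T ∧ N = N
ψ ∧ (φ ∧ ¬(ψ ∧ φ)) = N ∧ N = N

N; N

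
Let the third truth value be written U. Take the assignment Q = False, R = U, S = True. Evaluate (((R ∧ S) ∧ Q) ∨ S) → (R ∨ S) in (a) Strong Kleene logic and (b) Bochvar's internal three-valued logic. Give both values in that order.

In Strong Kleene logic: R ∧ S = U ∧ True = U
(R ∧ S) ∧ Q = U ∧ False = False
((R ∧ S) ∧ Q) ∨ S = False ∨ True = True
R ∨ S = U ∨ True = True
(((R ∧ S) ∧ Q) ∨ S) → (R ∨ S) = True → True = True
In Bochvar's internal three-valued logic: R ∧ S = U ∧ True = U
(R ∧ S) ∧ Q = U ∧ False = U
((R ∧ S) ∧ Q) ∨ S = U ∨ True = U
R ∨ S = U ∨ True = U
(((R ∧ S) ∧ Q) ∨ S) → (R ∨ S) = U → U = U
They differ because Strong Kleene logic and Bochvar's internal three-valued logic treat U differently under the binary connectives.

True; U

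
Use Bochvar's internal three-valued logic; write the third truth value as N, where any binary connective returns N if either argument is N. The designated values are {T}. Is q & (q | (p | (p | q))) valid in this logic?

No

Countermodel: q=T, p=N gives N, which is not designated.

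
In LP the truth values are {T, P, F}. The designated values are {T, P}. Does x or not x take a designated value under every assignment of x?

Every assignment of x over {T, P, F} gives a value in {T, P}.
In particular, with x=P: x or not x = P.

Yes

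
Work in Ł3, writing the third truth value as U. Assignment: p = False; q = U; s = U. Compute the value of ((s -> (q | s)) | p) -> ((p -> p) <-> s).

U

q | s = U | U = U
s -> (q | s) = U -> U = True  [min(1, 1−½+½)]
(s -> (q | s)) | p = True | False = True
p -> p = False -> False = True
(p -> p) <-> s = True <-> U = U
((s -> (q | s)) | p) -> ((p -> p) <-> s) = True -> U = U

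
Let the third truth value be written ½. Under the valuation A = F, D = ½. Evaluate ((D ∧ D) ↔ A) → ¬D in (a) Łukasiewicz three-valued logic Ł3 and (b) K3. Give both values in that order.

In Łukasiewicz three-valued logic Ł3: D ∧ D = ½ ∧ ½ = ½
(D ∧ D) ↔ A = ½ ↔ F = ½
¬D = ¬½ = ½
((D ∧ D) ↔ A) → ¬D = ½ → ½ = T
In K3: D ∧ D = ½ ∧ ½ = ½
(D ∧ D) ↔ A = ½ ↔ F = ½
¬D = ¬½ = ½
((D ∧ D) ↔ A) → ¬D = ½ → ½ = ½  [¬½ ∨ ½]
They differ because Łukasiewicz three-valued logic Ł3 and K3 treat ½ differently under implication.

T; ½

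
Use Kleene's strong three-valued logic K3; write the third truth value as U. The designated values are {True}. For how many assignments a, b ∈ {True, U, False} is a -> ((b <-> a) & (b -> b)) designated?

Designated under: (a=True, b=True); (a=False, b=True); (a=False, b=U); (a=False, b=False).

4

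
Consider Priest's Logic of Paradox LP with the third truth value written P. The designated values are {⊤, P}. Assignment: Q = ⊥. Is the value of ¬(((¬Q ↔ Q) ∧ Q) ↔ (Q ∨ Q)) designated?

No

¬Q = ¬⊥ = ⊤
¬Q ↔ Q = ⊤ ↔ ⊥ = ⊥
(¬Q ↔ Q) ∧ Q = ⊥ ∧ ⊥ = ⊥
Q ∨ Q = ⊥ ∨ ⊥ = ⊥
((¬Q ↔ Q) ∧ Q) ↔ (Q ∨ Q) = ⊥ ↔ ⊥ = ⊤
¬(((¬Q ↔ Q) ∧ Q) ↔ (Q ∨ Q)) = ¬⊤ = ⊥
⊥ ∉ {⊤, P}.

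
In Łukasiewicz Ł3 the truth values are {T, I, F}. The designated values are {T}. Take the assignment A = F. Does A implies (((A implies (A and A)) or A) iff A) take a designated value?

A and A = F and F = F
A implies (A and A) = F implies F = T
(A implies (A and A)) or A = T or F = T
((A implies (A and A)) or A) iff A = T iff F = F
A implies (((A implies (A and A)) or A) iff A) = F implies F = T
T ∈ {T}.

Yes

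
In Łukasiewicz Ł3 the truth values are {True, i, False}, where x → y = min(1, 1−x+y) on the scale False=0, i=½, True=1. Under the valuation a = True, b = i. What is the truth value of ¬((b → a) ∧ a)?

b → a = i → True = True
(b → a) ∧ a = True ∧ True = True
¬((b → a) ∧ a) = ¬True = False

False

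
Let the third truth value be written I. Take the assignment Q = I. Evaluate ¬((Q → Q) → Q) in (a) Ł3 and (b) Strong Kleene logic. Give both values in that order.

In Ł3: Q → Q = I → I = true  [min(1, 1−½+½)]
(Q → Q) → Q = true → I = I
¬((Q → Q) → Q) = ¬I = I
In Strong Kleene logic: Q → Q = I → I = I  [¬I ∨ I]
(Q → Q) → Q = I → I = I
¬((Q → Q) → Q) = ¬I = I

I; I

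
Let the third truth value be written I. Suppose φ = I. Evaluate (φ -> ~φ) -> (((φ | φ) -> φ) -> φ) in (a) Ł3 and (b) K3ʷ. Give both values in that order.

I; I

In Ł3: ~φ = ~I = I
φ -> ~φ = I -> I = T  [min(1, 1−½+½)]
φ | φ = I | I = I
(φ | φ) -> φ = I -> I = T
((φ | φ) -> φ) -> φ = T -> I = I
(φ -> ~φ) -> (((φ | φ) -> φ) -> φ) = T -> I = I
In K3ʷ: ~φ = ~I = I
φ -> ~φ = I -> I = I  [any arg is the third value ⇒ result is the third value]
φ | φ = I | I = I
(φ | φ) -> φ = I -> I = I
((φ | φ) -> φ) -> φ = I -> I = I
(φ -> ~φ) -> (((φ | φ) -> φ) -> φ) = I -> I = I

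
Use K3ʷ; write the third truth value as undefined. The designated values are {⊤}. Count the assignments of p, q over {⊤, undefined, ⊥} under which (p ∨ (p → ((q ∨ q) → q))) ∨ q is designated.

4

Designated under: (p=⊤, q=⊤); (p=⊤, q=⊥); (p=⊥, q=⊤); (p=⊥, q=⊥).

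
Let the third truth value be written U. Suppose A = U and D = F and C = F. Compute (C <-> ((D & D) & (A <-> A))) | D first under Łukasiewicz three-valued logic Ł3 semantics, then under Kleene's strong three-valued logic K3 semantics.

T; T

In Łukasiewicz three-valued logic Ł3: D & D = F & F = F
A <-> A = U <-> U = T
(D & D) & (A <-> A) = F & T = F
C <-> ((D & D) & (A <-> A)) = F <-> F = T
(C <-> ((D & D) & (A <-> A))) | D = T | F = T
In Kleene's strong three-valued logic K3: D & D = F & F = F
A <-> A = U <-> U = U
(D & D) & (A <-> A) = F & U = F
C <-> ((D & D) & (A <-> A)) = F <-> F = T
(C <-> ((D & D) & (A <-> A))) | D = T | F = T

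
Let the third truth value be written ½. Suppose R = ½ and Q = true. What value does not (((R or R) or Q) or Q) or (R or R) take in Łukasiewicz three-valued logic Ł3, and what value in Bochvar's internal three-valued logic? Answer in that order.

In Łukasiewicz three-valued logic Ł3: R or R = ½ or ½ = ½
(R or R) or Q = ½ or true = true
((R or R) or Q) or Q = true or true = true
not (((R or R) or Q) or Q) = not true = false
R or R = ½ or ½ = ½
not (((R or R) or Q) or Q) or (R or R) = false or ½ = ½
In Bochvar's internal three-valued logic: R or R = ½ or ½ = ½
(R or R) or Q = ½ or true = ½
((R or R) or Q) or Q = ½ or true = ½
not (((R or R) or Q) or Q) = not ½ = ½
R or R = ½ or ½ = ½
not (((R or R) or Q) or Q) or (R or R) = ½ or ½ = ½

½; ½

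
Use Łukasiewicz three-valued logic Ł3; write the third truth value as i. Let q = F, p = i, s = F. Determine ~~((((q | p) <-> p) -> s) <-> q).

q | p = F | i = i
(q | p) <-> p = i <-> i = T  [1 − |½−½|]
((q | p) <-> p) -> s = T -> F = F
(((q | p) <-> p) -> s) <-> q = F <-> F = T
~((((q | p) <-> p) -> s) <-> q) = ~T = F
~~((((q | p) <-> p) -> s) <-> q) = ~F = T

T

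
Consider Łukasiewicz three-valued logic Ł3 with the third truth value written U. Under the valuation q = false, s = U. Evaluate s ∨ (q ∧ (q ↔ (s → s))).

s → s = U → U = true  [min(1, 1−½+½)]
q ↔ (s → s) = false ↔ true = false
q ∧ (q ↔ (s → s)) = false ∧ false = false
s ∨ (q ∧ (q ↔ (s → s))) = U ∨ false = U

U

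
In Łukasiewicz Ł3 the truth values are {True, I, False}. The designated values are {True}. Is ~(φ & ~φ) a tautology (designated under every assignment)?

Countermodel: φ=I gives I, which is not designated.

No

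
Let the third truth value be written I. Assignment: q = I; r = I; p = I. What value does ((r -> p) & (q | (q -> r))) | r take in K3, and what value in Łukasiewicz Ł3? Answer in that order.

I; T

In K3: r -> p = I -> I = I
q -> r = I -> I = I
q | (q -> r) = I | I = I
(r -> p) & (q | (q -> r)) = I & I = I
((r -> p) & (q | (q -> r))) | r = I | I = I
In Łukasiewicz Ł3: r -> p = I -> I = T
q -> r = I -> I = T
q | (q -> r) = I | T = T
(r -> p) & (q | (q -> r)) = T & T = T
((r -> p) & (q | (q -> r))) | r = T | I = T
They differ because K3 and Łukasiewicz Ł3 treat I differently under implication.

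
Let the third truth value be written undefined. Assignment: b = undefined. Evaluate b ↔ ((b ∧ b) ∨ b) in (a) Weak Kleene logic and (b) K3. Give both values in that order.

In Weak Kleene logic: b ∧ b = undefined ∧ undefined = undefined
(b ∧ b) ∨ b = undefined ∨ undefined = undefined
b ↔ ((b ∧ b) ∨ b) = undefined ↔ undefined = undefined
In K3: b ∧ b = undefined ∧ undefined = undefined
(b ∧ b) ∨ b = undefined ∨ undefined = undefined
b ↔ ((b ∧ b) ∨ b) = undefined ↔ undefined = undefined

undefined; undefined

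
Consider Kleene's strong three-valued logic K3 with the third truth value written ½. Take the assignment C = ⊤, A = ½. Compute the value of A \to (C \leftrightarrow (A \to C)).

⊤

A \to C = ½ \to ⊤ = ⊤
C \leftrightarrow (A \to C) = ⊤ \leftrightarrow ⊤ = ⊤
A \to (C \leftrightarrow (A \to C)) = ½ \to ⊤ = ⊤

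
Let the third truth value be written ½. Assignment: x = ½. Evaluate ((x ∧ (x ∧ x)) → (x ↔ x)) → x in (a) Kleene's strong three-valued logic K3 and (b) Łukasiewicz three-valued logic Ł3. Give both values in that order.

½; ½

In Kleene's strong three-valued logic K3: x ∧ x = ½ ∧ ½ = ½
x ∧ (x ∧ x) = ½ ∧ ½ = ½
x ↔ x = ½ ↔ ½ = ½
(x ∧ (x ∧ x)) → (x ↔ x) = ½ → ½ = ½  [¬½ ∨ ½]
((x ∧ (x ∧ x)) → (x ↔ x)) → x = ½ → ½ = ½
In Łukasiewicz three-valued logic Ł3: x ∧ x = ½ ∧ ½ = ½
x ∧ (x ∧ x) = ½ ∧ ½ = ½
x ↔ x = ½ ↔ ½ = True  [1 − |½−½|]
(x ∧ (x ∧ x)) → (x ↔ x) = ½ → True = True
((x ∧ (x ∧ x)) → (x ↔ x)) → x = True → ½ = ½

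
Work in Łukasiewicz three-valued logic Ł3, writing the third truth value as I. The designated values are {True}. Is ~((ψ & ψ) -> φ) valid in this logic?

Countermodel: ψ=True, φ=True gives False, which is not designated.

No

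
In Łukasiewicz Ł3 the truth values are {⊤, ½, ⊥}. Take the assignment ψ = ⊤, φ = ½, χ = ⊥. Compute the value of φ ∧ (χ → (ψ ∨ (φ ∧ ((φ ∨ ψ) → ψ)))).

½

φ ∨ ψ = ½ ∨ ⊤ = ⊤
(φ ∨ ψ) → ψ = ⊤ → ⊤ = ⊤
φ ∧ ((φ ∨ ψ) → ψ) = ½ ∧ ⊤ = ½
ψ ∨ (φ ∧ ((φ ∨ ψ) → ψ)) = ⊤ ∨ ½ = ⊤
χ → (ψ ∨ (φ ∧ ((φ ∨ ψ) → ψ))) = ⊥ → ⊤ = ⊤
φ ∧ (χ → (ψ ∨ (φ ∧ ((φ ∨ ψ) → ψ)))) = ½ ∧ ⊤ = ½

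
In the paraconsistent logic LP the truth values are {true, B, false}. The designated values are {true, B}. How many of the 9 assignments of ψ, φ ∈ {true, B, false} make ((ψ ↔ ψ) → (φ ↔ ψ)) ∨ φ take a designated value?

8

Of the 9 assignments, 8 give a value in {true, B}.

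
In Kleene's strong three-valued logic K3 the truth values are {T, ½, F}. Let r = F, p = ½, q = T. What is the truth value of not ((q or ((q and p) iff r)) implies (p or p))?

q and p = T and ½ = ½
(q and p) iff r = ½ iff F = ½
q or ((q and p) iff r) = T or ½ = T
p or p = ½ or ½ = ½
(q or ((q and p) iff r)) implies (p or p) = T implies ½ = ½  [not T or ½]
not ((q or ((q and p) iff r)) implies (p or p)) = not ½ = ½

½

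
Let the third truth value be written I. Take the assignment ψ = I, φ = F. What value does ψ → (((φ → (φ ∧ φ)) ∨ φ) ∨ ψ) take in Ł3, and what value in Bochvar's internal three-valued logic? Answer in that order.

T; I

In Ł3: φ ∧ φ = F ∧ F = F
φ → (φ ∧ φ) = F → F = T
(φ → (φ ∧ φ)) ∨ φ = T ∨ F = T
((φ → (φ ∧ φ)) ∨ φ) ∨ ψ = T ∨ I = T
ψ → (((φ → (φ ∧ φ)) ∨ φ) ∨ ψ) = I → T = T  [min(1, 1−½+1)]
In Bochvar's internal three-valued logic: φ ∧ φ = F ∧ F = F
φ → (φ ∧ φ) = F → F = T
(φ → (φ ∧ φ)) ∨ φ = T ∨ F = T
((φ → (φ ∧ φ)) ∨ φ) ∨ ψ = T ∨ I = I
ψ → (((φ → (φ ∧ φ)) ∨ φ) ∨ ψ) = I → I = I  [any arg is the third value ⇒ result is the third value]
They differ because Ł3 and Bochvar's internal three-valued logic treat I differently under the binary connectives.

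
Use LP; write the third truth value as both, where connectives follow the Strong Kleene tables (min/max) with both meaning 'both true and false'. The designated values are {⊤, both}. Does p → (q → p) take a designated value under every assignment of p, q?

Every assignment of p, q over {⊤, both, ⊥} gives a value in {⊤, both}.
In particular, with p=both, q=both: p → (q → p) = both.

Yes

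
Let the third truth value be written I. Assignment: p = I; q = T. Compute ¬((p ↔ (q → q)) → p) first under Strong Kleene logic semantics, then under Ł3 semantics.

In Strong Kleene logic: q → q = T → T = T
p ↔ (q → q) = I ↔ T = I
(p ↔ (q → q)) → p = I → I = I
¬((p ↔ (q → q)) → p) = ¬I = I
In Ł3: q → q = T → T = T
p ↔ (q → q) = I ↔ T = I  [1 − |½−1|]
(p ↔ (q → q)) → p = I → I = T
¬((p ↔ (q → q)) → p) = ¬T = F
They differ because Strong Kleene logic and Ł3 treat I differently under implication.

I; F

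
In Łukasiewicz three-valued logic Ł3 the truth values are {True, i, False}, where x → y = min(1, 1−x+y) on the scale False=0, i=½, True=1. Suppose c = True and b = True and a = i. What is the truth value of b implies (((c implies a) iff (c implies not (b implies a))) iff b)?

c implies a = True implies i = i
b implies a = True implies i = i
not (b implies a) = not i = i
c implies not (b implies a) = True implies i = i
(c implies a) iff (c implies not (b implies a)) = i iff i = True
((c implies a) iff (c implies not (b implies a))) iff b = True iff True = True
b implies (((c implies a) iff (c implies not (b implies a))) iff b) = True implies True = True

True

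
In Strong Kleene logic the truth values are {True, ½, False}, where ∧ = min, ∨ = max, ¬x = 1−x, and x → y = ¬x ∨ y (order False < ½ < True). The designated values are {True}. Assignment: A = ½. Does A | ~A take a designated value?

No

~A = ~½ = ½
A | ~A = ½ | ½ = ½
½ ∉ {True}.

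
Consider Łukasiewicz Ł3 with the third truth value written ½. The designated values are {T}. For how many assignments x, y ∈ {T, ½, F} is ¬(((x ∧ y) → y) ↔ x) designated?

3

Designated under: (x=F, y=T); (x=F, y=½); (x=F, y=F).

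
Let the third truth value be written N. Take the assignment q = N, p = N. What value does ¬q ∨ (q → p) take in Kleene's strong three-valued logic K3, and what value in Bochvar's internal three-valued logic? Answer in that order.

N; N

In Kleene's strong three-valued logic K3: ¬q = ¬N = N
q → p = N → N = N
¬q ∨ (q → p) = N ∨ N = N
In Bochvar's internal three-valued logic: ¬q = ¬N = N
q → p = N → N = N  [any arg is the third value ⇒ result is the third value]
¬q ∨ (q → p) = N ∨ N = N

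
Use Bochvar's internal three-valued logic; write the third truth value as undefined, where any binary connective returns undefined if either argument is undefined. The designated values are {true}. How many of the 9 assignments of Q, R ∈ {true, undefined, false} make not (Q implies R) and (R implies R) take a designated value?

1

Designated under: (Q=true, R=false).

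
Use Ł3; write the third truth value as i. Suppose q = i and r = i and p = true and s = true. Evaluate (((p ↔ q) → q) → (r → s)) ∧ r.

i

p ↔ q = true ↔ i = i
(p ↔ q) → q = i → i = true
r → s = i → true = true
((p ↔ q) → q) → (r → s) = true → true = true
(((p ↔ q) → q) → (r → s)) ∧ r = true ∧ i = i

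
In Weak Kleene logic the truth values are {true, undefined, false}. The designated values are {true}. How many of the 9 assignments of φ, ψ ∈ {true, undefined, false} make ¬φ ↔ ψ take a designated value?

2

Designated under: (φ=true, ψ=false); (φ=false, ψ=true).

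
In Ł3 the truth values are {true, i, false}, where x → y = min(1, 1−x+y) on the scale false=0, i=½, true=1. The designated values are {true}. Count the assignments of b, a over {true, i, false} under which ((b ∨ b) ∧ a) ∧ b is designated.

1

Designated under: (b=true, a=true).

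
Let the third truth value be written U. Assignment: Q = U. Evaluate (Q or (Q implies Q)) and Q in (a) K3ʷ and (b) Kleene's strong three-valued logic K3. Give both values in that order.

In K3ʷ: Q implies Q = U implies U = U
Q or (Q implies Q) = U or U = U
(Q or (Q implies Q)) and Q = U and U = U
In Kleene's strong three-valued logic K3: Q implies Q = U implies U = U  [not U or U]
Q or (Q implies Q) = U or U = U
(Q or (Q implies Q)) and Q = U and U = U

U; U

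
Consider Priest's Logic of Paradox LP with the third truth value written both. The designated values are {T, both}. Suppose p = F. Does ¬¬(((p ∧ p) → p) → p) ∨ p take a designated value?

No

p ∧ p = F ∧ F = F
(p ∧ p) → p = F → F = T
((p ∧ p) → p) → p = T → F = F
¬(((p ∧ p) → p) → p) = ¬F = T
¬¬(((p ∧ p) → p) → p) = ¬T = F
¬¬(((p ∧ p) → p) → p) ∨ p = F ∨ F = F
F ∉ {T, both}.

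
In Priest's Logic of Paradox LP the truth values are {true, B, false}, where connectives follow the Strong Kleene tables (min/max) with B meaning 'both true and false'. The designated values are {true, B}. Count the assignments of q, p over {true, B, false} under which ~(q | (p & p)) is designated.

4

Designated under: (q=B, p=B); (q=B, p=false); (q=false, p=B); (q=false, p=false).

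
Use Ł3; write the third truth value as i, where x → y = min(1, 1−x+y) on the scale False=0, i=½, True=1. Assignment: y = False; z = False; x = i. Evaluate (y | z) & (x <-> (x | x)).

False

y | z = False | False = False
x | x = i | i = i
x <-> (x | x) = i <-> i = True  [1 − |½−½|]
(y | z) & (x <-> (x | x)) = False & True = False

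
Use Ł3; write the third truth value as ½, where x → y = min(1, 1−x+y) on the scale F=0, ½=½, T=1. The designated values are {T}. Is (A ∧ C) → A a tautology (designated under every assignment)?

Every assignment of A, C over {T, ½, F} gives a value in {T}.
In particular, with A=½, C=½: (A ∧ C) → A = T.

Yes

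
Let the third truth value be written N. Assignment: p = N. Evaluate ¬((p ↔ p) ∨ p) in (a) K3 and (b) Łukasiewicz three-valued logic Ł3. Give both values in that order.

In K3: p ↔ p = N ↔ N = N
(p ↔ p) ∨ p = N ∨ N = N
¬((p ↔ p) ∨ p) = ¬N = N
In Łukasiewicz three-valued logic Ł3: p ↔ p = N ↔ N = true  [1 − |½−½|]
(p ↔ p) ∨ p = true ∨ N = true
¬((p ↔ p) ∨ p) = ¬true = false
They differ because K3 and Łukasiewicz three-valued logic Ł3 treat N differently under implication.

N; false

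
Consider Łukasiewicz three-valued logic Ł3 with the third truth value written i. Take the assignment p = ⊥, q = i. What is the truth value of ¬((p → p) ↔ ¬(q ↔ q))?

p → p = ⊥ → ⊥ = ⊤
q ↔ q = i ↔ i = ⊤
¬(q ↔ q) = ¬⊤ = ⊥
(p → p) ↔ ¬(q ↔ q) = ⊤ ↔ ⊥ = ⊥
¬((p → p) ↔ ¬(q ↔ q)) = ¬⊥ = ⊤

⊤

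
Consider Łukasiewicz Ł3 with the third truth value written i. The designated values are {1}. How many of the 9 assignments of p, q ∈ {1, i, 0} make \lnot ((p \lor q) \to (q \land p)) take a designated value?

2

Designated under: (p=1, q=0); (p=0, q=1).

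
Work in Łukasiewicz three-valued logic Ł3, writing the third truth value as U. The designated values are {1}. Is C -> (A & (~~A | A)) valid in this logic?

Countermodel: C=1, A=U gives U, which is not designated.

No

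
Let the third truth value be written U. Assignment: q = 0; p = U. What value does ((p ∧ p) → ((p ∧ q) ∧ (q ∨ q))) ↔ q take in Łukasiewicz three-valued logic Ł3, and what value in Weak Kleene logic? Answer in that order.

In Łukasiewicz three-valued logic Ł3: p ∧ p = U ∧ U = U
p ∧ q = U ∧ 0 = 0
q ∨ q = 0 ∨ 0 = 0
(p ∧ q) ∧ (q ∨ q) = 0 ∧ 0 = 0
(p ∧ p) → ((p ∧ q) ∧ (q ∨ q)) = U → 0 = U  [min(1, 1−½+0)]
((p ∧ p) → ((p ∧ q) ∧ (q ∨ q))) ↔ q = U ↔ 0 = U
In Weak Kleene logic: p ∧ p = U ∧ U = U
p ∧ q = U ∧ 0 = U
q ∨ q = 0 ∨ 0 = 0
(p ∧ q) ∧ (q ∨ q) = U ∧ 0 = U
(p ∧ p) → ((p ∧ q) ∧ (q ∨ q)) = U → U = U  [any arg is the third value ⇒ result is the third value]
((p ∧ p) → ((p ∧ q) ∧ (q ∨ q))) ↔ q = U ↔ 0 = U

U; U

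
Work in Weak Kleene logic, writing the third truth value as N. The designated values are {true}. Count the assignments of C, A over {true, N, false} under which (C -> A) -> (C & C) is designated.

2

Designated under: (C=true, A=true); (C=true, A=false).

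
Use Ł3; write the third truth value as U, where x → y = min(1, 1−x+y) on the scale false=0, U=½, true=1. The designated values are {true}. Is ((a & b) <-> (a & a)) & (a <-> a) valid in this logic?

Countermodel: a=true, b=U gives U, which is not designated.

No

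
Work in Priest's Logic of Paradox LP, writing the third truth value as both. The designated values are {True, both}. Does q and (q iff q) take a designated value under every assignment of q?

Countermodel: q=False gives False, which is not designated.

No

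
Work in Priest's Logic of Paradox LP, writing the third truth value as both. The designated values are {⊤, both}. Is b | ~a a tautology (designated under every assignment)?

Countermodel: b=⊥, a=⊤ gives ⊥, which is not designated.

No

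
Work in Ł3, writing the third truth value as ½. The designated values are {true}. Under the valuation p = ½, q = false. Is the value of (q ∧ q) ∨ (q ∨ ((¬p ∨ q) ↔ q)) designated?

q ∧ q = false ∧ false = false
¬p = ¬½ = ½
¬p ∨ q = ½ ∨ false = ½
(¬p ∨ q) ↔ q = ½ ↔ false = ½  [1 − |½−0|]
q ∨ ((¬p ∨ q) ↔ q) = false ∨ ½ = ½
(q ∧ q) ∨ (q ∨ ((¬p ∨ q) ↔ q)) = false ∨ ½ = ½
½ ∉ {true}.

No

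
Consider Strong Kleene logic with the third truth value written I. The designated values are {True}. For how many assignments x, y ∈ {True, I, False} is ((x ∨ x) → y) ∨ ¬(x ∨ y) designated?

Of the 9 assignments, 5 give a value in {True}.

5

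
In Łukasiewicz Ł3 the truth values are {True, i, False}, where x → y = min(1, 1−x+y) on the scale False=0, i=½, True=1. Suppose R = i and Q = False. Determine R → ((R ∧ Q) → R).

R ∧ Q = i ∧ False = False
(R ∧ Q) → R = False → i = True  [min(1, 1−0+½)]
R → ((R ∧ Q) → R) = i → True = True

True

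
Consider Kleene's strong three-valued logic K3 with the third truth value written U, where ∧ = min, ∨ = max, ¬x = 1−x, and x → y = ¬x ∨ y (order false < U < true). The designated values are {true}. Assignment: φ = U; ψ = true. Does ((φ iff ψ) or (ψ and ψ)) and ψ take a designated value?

Yes

φ iff ψ = U iff true = U
ψ and ψ = true and true = true
(φ iff ψ) or (ψ and ψ) = U or true = true
((φ iff ψ) or (ψ and ψ)) and ψ = true and true = true
true ∈ {true}.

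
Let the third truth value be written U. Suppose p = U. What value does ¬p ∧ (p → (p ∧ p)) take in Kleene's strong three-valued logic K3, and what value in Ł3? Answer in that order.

In Kleene's strong three-valued logic K3: ¬p = ¬U = U
p ∧ p = U ∧ U = U
p → (p ∧ p) = U → U = U  [¬U ∨ U]
¬p ∧ (p → (p ∧ p)) = U ∧ U = U
In Ł3: ¬p = ¬U = U
p ∧ p = U ∧ U = U
p → (p ∧ p) = U → U = ⊤  [min(1, 1−½+½)]
¬p ∧ (p → (p ∧ p)) = U ∧ ⊤ = U

U; U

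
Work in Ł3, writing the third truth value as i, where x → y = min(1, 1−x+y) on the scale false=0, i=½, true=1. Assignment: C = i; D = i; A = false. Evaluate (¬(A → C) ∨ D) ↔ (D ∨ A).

true

A → C = false → i = true
¬(A → C) = ¬true = false
¬(A → C) ∨ D = false ∨ i = i
D ∨ A = i ∨ false = i
(¬(A → C) ∨ D) ↔ (D ∨ A) = i ↔ i = true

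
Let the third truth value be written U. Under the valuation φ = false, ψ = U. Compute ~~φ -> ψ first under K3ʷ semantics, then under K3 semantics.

U; true

In K3ʷ: ~φ = ~false = true
~~φ = ~true = false
~~φ -> ψ = false -> U = U  [any arg is the third value ⇒ result is the third value]
In K3: ~φ = ~false = true
~~φ = ~true = false
~~φ -> ψ = false -> U = true  [~false | U]
They differ because K3ʷ and K3 treat U differently under the binary connectives.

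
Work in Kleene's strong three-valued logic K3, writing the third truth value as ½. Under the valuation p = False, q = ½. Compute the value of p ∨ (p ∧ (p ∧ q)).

p ∧ q = False ∧ ½ = False
p ∧ (p ∧ q) = False ∧ False = False
p ∨ (p ∧ (p ∧ q)) = False ∨ False = False

False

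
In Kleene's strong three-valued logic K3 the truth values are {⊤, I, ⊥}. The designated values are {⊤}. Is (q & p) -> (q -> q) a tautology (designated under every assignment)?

No

Countermodel: q=I, p=⊤ gives I, which is not designated.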